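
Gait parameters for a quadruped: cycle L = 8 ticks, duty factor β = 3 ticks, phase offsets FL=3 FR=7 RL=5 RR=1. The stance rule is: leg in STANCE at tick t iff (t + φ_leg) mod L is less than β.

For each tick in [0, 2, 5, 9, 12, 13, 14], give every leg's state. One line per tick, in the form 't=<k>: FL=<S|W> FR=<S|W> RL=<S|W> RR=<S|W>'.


t=0: FL=W FR=W RL=W RR=S
t=2: FL=W FR=S RL=W RR=W
t=5: FL=S FR=W RL=S RR=W
t=9: FL=W FR=S RL=W RR=S
t=12: FL=W FR=W RL=S RR=W
t=13: FL=S FR=W RL=S RR=W
t=14: FL=S FR=W RL=W RR=W

t=0: phase=(3,7,5,1) vs β=3 → FL=W FR=W RL=W RR=S
t=2: phase=(5,1,7,3) vs β=3 → FL=W FR=S RL=W RR=W
t=5: phase=(0,4,2,6) vs β=3 → FL=S FR=W RL=S RR=W
t=9: phase=(4,0,6,2) vs β=3 → FL=W FR=S RL=W RR=S
t=12: phase=(7,3,1,5) vs β=3 → FL=W FR=W RL=S RR=W
t=13: phase=(0,4,2,6) vs β=3 → FL=S FR=W RL=S RR=W
t=14: phase=(1,5,3,7) vs β=3 → FL=S FR=W RL=W RR=W


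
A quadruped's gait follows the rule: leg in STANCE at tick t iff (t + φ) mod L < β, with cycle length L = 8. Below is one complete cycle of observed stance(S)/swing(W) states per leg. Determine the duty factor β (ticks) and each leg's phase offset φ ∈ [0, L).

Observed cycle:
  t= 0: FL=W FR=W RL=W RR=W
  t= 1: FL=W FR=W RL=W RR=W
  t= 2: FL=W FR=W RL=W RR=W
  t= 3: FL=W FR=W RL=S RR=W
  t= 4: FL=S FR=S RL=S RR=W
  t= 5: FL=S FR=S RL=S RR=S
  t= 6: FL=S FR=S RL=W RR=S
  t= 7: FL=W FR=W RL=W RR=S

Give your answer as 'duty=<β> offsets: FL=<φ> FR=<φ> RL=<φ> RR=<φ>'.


duty β = stance ticks per leg = 3
FL: stance ticks = 3; W→S at t=4 → φ=4
FR: stance ticks = 3; W→S at t=4 → φ=4
RL: stance ticks = 3; W→S at t=3 → φ=5
RR: stance ticks = 3; W→S at t=5 → φ=3

duty=3 offsets: FL=4 FR=4 RL=5 RR=3


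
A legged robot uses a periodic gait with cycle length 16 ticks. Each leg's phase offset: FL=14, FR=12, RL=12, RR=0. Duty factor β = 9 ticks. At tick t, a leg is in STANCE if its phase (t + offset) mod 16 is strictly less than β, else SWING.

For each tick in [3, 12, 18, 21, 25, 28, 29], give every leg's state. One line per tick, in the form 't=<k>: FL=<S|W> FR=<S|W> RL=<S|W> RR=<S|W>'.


t=3: phase=(1,15,15,3) vs β=9 → FL=S FR=W RL=W RR=S
t=12: phase=(10,8,8,12) vs β=9 → FL=W FR=S RL=S RR=W
t=18: phase=(0,14,14,2) vs β=9 → FL=S FR=W RL=W RR=S
t=21: phase=(3,1,1,5) vs β=9 → FL=S FR=S RL=S RR=S
t=25: phase=(7,5,5,9) vs β=9 → FL=S FR=S RL=S RR=W
t=28: phase=(10,8,8,12) vs β=9 → FL=W FR=S RL=S RR=W
t=29: phase=(11,9,9,13) vs β=9 → FL=W FR=W RL=W RR=W

t=3: FL=S FR=W RL=W RR=S
t=12: FL=W FR=S RL=S RR=W
t=18: FL=S FR=W RL=W RR=S
t=21: FL=S FR=S RL=S RR=S
t=25: FL=S FR=S RL=S RR=W
t=28: FL=W FR=S RL=S RR=W
t=29: FL=W FR=W RL=W RR=W


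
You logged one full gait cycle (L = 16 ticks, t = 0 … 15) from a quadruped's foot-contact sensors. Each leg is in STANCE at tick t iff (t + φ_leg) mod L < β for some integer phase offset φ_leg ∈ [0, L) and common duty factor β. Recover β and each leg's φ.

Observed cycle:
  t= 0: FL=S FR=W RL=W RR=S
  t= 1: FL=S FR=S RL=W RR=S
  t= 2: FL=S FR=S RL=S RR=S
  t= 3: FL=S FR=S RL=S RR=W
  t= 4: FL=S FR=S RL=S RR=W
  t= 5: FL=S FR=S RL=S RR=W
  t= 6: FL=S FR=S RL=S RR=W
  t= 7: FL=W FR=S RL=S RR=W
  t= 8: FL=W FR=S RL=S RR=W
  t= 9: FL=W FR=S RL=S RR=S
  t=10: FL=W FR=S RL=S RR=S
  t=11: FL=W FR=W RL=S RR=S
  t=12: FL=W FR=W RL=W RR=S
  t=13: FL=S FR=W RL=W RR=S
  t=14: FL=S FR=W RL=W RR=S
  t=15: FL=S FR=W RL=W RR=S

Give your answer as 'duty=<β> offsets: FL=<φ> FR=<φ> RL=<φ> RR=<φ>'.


duty β = stance ticks per leg = 10
FL: stance ticks = 10; W→S at t=13 → φ=3
FR: stance ticks = 10; W→S at t=1 → φ=15
RL: stance ticks = 10; W→S at t=2 → φ=14
RR: stance ticks = 10; W→S at t=9 → φ=7

duty=10 offsets: FL=3 FR=15 RL=14 RR=7


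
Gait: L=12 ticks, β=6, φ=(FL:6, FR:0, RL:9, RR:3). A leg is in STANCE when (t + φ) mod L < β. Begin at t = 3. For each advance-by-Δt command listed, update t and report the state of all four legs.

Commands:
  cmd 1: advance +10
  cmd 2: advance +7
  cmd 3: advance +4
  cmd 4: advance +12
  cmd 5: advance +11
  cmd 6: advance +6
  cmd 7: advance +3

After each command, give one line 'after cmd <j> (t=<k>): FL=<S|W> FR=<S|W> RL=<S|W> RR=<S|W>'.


after cmd 1 (t=13): FL=W FR=S RL=W RR=S
after cmd 2 (t=20): FL=S FR=W RL=S RR=W
after cmd 3 (t=24): FL=W FR=S RL=W RR=S
after cmd 4 (t=36): FL=W FR=S RL=W RR=S
after cmd 5 (t=47): FL=S FR=W RL=W RR=S
after cmd 6 (t=53): FL=W FR=S RL=S RR=W
after cmd 7 (t=56): FL=S FR=W RL=S RR=W

start t=3: FL=W FR=S RL=S RR=W
cmd 1: advance +10 → t=13, phase=(7,1,10,4) → FL=W FR=S RL=W RR=S
cmd 2: advance +7 → t=20, phase=(2,8,5,11) → FL=S FR=W RL=S RR=W
cmd 3: advance +4 → t=24, phase=(6,0,9,3) → FL=W FR=S RL=W RR=S
cmd 4: advance +12 → t=36, phase=(6,0,9,3) → FL=W FR=S RL=W RR=S
cmd 5: advance +11 → t=47, phase=(5,11,8,2) → FL=S FR=W RL=W RR=S
cmd 6: advance +6 → t=53, phase=(11,5,2,8) → FL=W FR=S RL=S RR=W
cmd 7: advance +3 → t=56, phase=(2,8,5,11) → FL=S FR=W RL=S RR=W


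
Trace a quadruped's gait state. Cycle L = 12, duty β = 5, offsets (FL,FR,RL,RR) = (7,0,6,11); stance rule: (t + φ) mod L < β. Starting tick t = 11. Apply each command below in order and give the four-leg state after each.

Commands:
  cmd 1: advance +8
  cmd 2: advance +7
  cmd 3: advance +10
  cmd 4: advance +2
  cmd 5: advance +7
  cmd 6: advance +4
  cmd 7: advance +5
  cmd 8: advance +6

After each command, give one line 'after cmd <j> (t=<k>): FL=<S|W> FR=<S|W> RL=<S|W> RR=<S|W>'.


start t=11: FL=W FR=W RL=W RR=W
cmd 1: advance +8 → t=19, phase=(2,7,1,6) → FL=S FR=W RL=S RR=W
cmd 2: advance +7 → t=26, phase=(9,2,8,1) → FL=W FR=S RL=W RR=S
cmd 3: advance +10 → t=36, phase=(7,0,6,11) → FL=W FR=S RL=W RR=W
cmd 4: advance +2 → t=38, phase=(9,2,8,1) → FL=W FR=S RL=W RR=S
cmd 5: advance +7 → t=45, phase=(4,9,3,8) → FL=S FR=W RL=S RR=W
cmd 6: advance +4 → t=49, phase=(8,1,7,0) → FL=W FR=S RL=W RR=S
cmd 7: advance +5 → t=54, phase=(1,6,0,5) → FL=S FR=W RL=S RR=W
cmd 8: advance +6 → t=60, phase=(7,0,6,11) → FL=W FR=S RL=W RR=W

after cmd 1 (t=19): FL=S FR=W RL=S RR=W
after cmd 2 (t=26): FL=W FR=S RL=W RR=S
after cmd 3 (t=36): FL=W FR=S RL=W RR=W
after cmd 4 (t=38): FL=W FR=S RL=W RR=S
after cmd 5 (t=45): FL=S FR=W RL=S RR=W
after cmd 6 (t=49): FL=W FR=S RL=W RR=S
after cmd 7 (t=54): FL=S FR=W RL=S RR=W
after cmd 8 (t=60): FL=W FR=S RL=W RR=W


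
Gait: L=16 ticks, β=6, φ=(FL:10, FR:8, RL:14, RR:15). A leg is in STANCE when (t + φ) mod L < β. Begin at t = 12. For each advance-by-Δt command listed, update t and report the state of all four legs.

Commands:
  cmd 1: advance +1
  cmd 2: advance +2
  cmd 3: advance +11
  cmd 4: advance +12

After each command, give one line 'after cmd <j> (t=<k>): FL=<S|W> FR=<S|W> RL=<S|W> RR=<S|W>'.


after cmd 1 (t=13): FL=W FR=S RL=W RR=W
after cmd 2 (t=15): FL=W FR=W RL=W RR=W
after cmd 3 (t=26): FL=S FR=S RL=W RR=W
after cmd 4 (t=38): FL=S FR=W RL=S RR=S

start t=12: FL=W FR=S RL=W RR=W
cmd 1: advance +1 → t=13, phase=(7,5,11,12) → FL=W FR=S RL=W RR=W
cmd 2: advance +2 → t=15, phase=(9,7,13,14) → FL=W FR=W RL=W RR=W
cmd 3: advance +11 → t=26, phase=(4,2,8,9) → FL=S FR=S RL=W RR=W
cmd 4: advance +12 → t=38, phase=(0,14,4,5) → FL=S FR=W RL=S RR=S


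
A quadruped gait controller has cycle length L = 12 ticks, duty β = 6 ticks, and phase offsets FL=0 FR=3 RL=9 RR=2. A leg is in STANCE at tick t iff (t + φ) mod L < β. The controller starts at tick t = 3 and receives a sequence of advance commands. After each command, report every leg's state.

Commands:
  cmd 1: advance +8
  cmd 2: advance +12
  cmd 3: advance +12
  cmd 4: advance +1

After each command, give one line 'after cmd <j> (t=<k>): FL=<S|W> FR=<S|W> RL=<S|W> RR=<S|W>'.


after cmd 1 (t=11): FL=W FR=S RL=W RR=S
after cmd 2 (t=23): FL=W FR=S RL=W RR=S
after cmd 3 (t=35): FL=W FR=S RL=W RR=S
after cmd 4 (t=36): FL=S FR=S RL=W RR=S

start t=3: FL=S FR=W RL=S RR=S
cmd 1: advance +8 → t=11, phase=(11,2,8,1) → FL=W FR=S RL=W RR=S
cmd 2: advance +12 → t=23, phase=(11,2,8,1) → FL=W FR=S RL=W RR=S
cmd 3: advance +12 → t=35, phase=(11,2,8,1) → FL=W FR=S RL=W RR=S
cmd 4: advance +1 → t=36, phase=(0,3,9,2) → FL=S FR=S RL=W RR=S


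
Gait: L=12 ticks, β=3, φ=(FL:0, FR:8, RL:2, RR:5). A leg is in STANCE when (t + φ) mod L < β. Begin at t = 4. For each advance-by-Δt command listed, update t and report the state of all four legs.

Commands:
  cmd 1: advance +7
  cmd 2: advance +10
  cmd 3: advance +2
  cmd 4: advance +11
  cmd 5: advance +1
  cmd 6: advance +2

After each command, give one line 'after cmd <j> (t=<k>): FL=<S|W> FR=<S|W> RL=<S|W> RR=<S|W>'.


after cmd 1 (t=11): FL=W FR=W RL=S RR=W
after cmd 2 (t=21): FL=W FR=W RL=W RR=S
after cmd 3 (t=23): FL=W FR=W RL=S RR=W
after cmd 4 (t=34): FL=W FR=W RL=S RR=W
after cmd 5 (t=35): FL=W FR=W RL=S RR=W
after cmd 6 (t=37): FL=S FR=W RL=W RR=W

start t=4: FL=W FR=S RL=W RR=W
cmd 1: advance +7 → t=11, phase=(11,7,1,4) → FL=W FR=W RL=S RR=W
cmd 2: advance +10 → t=21, phase=(9,5,11,2) → FL=W FR=W RL=W RR=S
cmd 3: advance +2 → t=23, phase=(11,7,1,4) → FL=W FR=W RL=S RR=W
cmd 4: advance +11 → t=34, phase=(10,6,0,3) → FL=W FR=W RL=S RR=W
cmd 5: advance +1 → t=35, phase=(11,7,1,4) → FL=W FR=W RL=S RR=W
cmd 6: advance +2 → t=37, phase=(1,9,3,6) → FL=S FR=W RL=W RR=W


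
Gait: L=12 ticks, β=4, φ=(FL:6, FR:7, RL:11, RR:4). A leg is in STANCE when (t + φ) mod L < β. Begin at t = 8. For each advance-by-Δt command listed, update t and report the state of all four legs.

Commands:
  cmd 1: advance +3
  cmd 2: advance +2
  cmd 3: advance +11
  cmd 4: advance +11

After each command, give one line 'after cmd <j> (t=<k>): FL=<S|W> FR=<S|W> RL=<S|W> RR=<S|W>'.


after cmd 1 (t=11): FL=W FR=W RL=W RR=S
after cmd 2 (t=13): FL=W FR=W RL=S RR=W
after cmd 3 (t=24): FL=W FR=W RL=W RR=W
after cmd 4 (t=35): FL=W FR=W RL=W RR=S

start t=8: FL=S FR=S RL=W RR=S
cmd 1: advance +3 → t=11, phase=(5,6,10,3) → FL=W FR=W RL=W RR=S
cmd 2: advance +2 → t=13, phase=(7,8,0,5) → FL=W FR=W RL=S RR=W
cmd 3: advance +11 → t=24, phase=(6,7,11,4) → FL=W FR=W RL=W RR=W
cmd 4: advance +11 → t=35, phase=(5,6,10,3) → FL=W FR=W RL=W RR=S


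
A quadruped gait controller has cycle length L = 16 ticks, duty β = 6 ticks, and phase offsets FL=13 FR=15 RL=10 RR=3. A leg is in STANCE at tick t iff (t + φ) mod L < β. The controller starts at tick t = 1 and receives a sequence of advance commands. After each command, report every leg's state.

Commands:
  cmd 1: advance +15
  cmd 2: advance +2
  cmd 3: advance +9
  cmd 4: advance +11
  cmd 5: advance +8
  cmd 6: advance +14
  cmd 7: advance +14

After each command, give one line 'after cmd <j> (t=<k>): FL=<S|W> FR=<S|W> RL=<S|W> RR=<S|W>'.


start t=1: FL=W FR=S RL=W RR=S
cmd 1: advance +15 → t=16, phase=(13,15,10,3) → FL=W FR=W RL=W RR=S
cmd 2: advance +2 → t=18, phase=(15,1,12,5) → FL=W FR=S RL=W RR=S
cmd 3: advance +9 → t=27, phase=(8,10,5,14) → FL=W FR=W RL=S RR=W
cmd 4: advance +11 → t=38, phase=(3,5,0,9) → FL=S FR=S RL=S RR=W
cmd 5: advance +8 → t=46, phase=(11,13,8,1) → FL=W FR=W RL=W RR=S
cmd 6: advance +14 → t=60, phase=(9,11,6,15) → FL=W FR=W RL=W RR=W
cmd 7: advance +14 → t=74, phase=(7,9,4,13) → FL=W FR=W RL=S RR=W

after cmd 1 (t=16): FL=W FR=W RL=W RR=S
after cmd 2 (t=18): FL=W FR=S RL=W RR=S
after cmd 3 (t=27): FL=W FR=W RL=S RR=W
after cmd 4 (t=38): FL=S FR=S RL=S RR=W
after cmd 5 (t=46): FL=W FR=W RL=W RR=S
after cmd 6 (t=60): FL=W FR=W RL=W RR=W
after cmd 7 (t=74): FL=W FR=W RL=S RR=W


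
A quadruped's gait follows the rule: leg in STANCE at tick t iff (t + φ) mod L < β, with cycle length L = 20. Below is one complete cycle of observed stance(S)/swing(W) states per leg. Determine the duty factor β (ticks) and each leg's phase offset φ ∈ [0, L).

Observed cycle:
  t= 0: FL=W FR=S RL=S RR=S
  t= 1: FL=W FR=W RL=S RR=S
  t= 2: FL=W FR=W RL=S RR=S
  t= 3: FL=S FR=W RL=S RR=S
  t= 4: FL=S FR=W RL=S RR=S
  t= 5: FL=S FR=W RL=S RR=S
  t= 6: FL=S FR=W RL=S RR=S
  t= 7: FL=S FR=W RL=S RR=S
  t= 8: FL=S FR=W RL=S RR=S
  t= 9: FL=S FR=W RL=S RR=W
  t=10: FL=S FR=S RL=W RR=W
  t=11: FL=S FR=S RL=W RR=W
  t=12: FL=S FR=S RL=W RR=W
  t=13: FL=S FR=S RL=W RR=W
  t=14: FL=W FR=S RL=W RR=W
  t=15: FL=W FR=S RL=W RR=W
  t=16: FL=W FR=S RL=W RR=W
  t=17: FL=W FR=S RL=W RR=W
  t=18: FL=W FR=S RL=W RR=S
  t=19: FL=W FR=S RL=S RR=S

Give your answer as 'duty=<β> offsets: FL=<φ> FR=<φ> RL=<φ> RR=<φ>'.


duty=11 offsets: FL=17 FR=10 RL=1 RR=2

duty β = stance ticks per leg = 11
FL: stance ticks = 11; W→S at t=3 → φ=17
FR: stance ticks = 11; W→S at t=10 → φ=10
RL: stance ticks = 11; W→S at t=19 → φ=1
RR: stance ticks = 11; W→S at t=18 → φ=2


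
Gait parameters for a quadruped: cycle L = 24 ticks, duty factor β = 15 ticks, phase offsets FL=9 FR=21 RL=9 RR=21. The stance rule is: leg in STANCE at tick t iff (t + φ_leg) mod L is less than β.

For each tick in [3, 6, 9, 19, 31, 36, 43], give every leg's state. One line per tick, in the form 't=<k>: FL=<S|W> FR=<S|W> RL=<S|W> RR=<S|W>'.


t=3: phase=(12,0,12,0) vs β=15 → FL=S FR=S RL=S RR=S
t=6: phase=(15,3,15,3) vs β=15 → FL=W FR=S RL=W RR=S
t=9: phase=(18,6,18,6) vs β=15 → FL=W FR=S RL=W RR=S
t=19: phase=(4,16,4,16) vs β=15 → FL=S FR=W RL=S RR=W
t=31: phase=(16,4,16,4) vs β=15 → FL=W FR=S RL=W RR=S
t=36: phase=(21,9,21,9) vs β=15 → FL=W FR=S RL=W RR=S
t=43: phase=(4,16,4,16) vs β=15 → FL=S FR=W RL=S RR=W

t=3: FL=S FR=S RL=S RR=S
t=6: FL=W FR=S RL=W RR=S
t=9: FL=W FR=S RL=W RR=S
t=19: FL=S FR=W RL=S RR=W
t=31: FL=W FR=S RL=W RR=S
t=36: FL=W FR=S RL=W RR=S
t=43: FL=S FR=W RL=S RR=W


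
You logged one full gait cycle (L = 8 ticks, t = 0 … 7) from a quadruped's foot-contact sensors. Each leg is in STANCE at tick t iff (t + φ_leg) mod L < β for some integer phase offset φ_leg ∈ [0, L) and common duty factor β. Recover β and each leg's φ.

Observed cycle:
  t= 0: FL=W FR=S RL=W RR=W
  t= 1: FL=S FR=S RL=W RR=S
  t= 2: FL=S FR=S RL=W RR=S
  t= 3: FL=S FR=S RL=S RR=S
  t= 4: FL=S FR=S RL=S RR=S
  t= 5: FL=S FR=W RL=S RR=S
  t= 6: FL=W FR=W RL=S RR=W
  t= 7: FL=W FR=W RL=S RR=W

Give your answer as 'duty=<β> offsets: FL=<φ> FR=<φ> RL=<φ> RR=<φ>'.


duty=5 offsets: FL=7 FR=0 RL=5 RR=7

duty β = stance ticks per leg = 5
FL: stance ticks = 5; W→S at t=1 → φ=7
FR: stance ticks = 5; W→S at t=0 → φ=0
RL: stance ticks = 5; W→S at t=3 → φ=5
RR: stance ticks = 5; W→S at t=1 → φ=7


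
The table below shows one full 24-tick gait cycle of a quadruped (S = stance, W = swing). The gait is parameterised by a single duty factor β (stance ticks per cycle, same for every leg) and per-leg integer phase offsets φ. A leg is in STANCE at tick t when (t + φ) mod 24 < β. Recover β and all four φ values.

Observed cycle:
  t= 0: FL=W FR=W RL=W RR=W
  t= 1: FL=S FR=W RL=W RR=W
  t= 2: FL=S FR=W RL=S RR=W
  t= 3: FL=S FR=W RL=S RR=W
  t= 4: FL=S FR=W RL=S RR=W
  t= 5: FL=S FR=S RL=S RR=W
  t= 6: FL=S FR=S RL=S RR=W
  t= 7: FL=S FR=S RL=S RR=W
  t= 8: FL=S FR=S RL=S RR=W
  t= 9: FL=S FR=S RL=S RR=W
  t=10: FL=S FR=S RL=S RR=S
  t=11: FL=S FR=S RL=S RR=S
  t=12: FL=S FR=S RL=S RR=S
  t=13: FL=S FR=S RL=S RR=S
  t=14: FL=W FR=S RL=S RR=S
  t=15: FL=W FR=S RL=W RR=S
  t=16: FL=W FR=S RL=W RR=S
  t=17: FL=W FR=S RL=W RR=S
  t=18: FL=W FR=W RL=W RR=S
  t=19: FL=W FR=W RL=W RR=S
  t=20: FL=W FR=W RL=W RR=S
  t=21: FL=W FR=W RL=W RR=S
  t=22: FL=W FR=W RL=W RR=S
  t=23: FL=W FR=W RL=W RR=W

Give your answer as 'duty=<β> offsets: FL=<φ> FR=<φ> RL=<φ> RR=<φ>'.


duty=13 offsets: FL=23 FR=19 RL=22 RR=14

duty β = stance ticks per leg = 13
FL: stance ticks = 13; W→S at t=1 → φ=23
FR: stance ticks = 13; W→S at t=5 → φ=19
RL: stance ticks = 13; W→S at t=2 → φ=22
RR: stance ticks = 13; W→S at t=10 → φ=14


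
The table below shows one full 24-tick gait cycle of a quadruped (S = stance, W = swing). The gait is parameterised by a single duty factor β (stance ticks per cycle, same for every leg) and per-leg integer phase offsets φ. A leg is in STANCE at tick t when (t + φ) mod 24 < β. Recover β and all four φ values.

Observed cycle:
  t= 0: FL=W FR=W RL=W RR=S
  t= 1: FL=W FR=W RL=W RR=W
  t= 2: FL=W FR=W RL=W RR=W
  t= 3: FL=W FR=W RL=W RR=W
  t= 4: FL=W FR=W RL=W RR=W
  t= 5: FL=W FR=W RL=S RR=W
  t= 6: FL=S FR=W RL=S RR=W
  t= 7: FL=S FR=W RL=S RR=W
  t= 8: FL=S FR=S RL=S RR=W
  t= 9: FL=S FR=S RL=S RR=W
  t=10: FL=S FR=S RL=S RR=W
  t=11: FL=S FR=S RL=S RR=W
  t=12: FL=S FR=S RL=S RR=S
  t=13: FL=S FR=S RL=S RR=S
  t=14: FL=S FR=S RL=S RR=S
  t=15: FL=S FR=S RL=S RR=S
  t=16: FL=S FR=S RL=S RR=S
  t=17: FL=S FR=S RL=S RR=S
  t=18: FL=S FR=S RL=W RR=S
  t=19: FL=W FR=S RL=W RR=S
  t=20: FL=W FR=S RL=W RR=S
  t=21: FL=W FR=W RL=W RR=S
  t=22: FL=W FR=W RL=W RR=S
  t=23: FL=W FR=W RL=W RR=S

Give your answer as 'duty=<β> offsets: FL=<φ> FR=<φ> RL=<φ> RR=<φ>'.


duty β = stance ticks per leg = 13
FL: stance ticks = 13; W→S at t=6 → φ=18
FR: stance ticks = 13; W→S at t=8 → φ=16
RL: stance ticks = 13; W→S at t=5 → φ=19
RR: stance ticks = 13; W→S at t=12 → φ=12

duty=13 offsets: FL=18 FR=16 RL=19 RR=12


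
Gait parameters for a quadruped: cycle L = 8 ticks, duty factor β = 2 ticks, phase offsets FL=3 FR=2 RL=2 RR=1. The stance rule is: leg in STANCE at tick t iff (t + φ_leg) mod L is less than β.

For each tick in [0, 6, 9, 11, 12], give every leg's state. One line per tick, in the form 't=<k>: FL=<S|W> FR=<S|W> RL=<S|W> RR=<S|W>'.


t=0: phase=(3,2,2,1) vs β=2 → FL=W FR=W RL=W RR=S
t=6: phase=(1,0,0,7) vs β=2 → FL=S FR=S RL=S RR=W
t=9: phase=(4,3,3,2) vs β=2 → FL=W FR=W RL=W RR=W
t=11: phase=(6,5,5,4) vs β=2 → FL=W FR=W RL=W RR=W
t=12: phase=(7,6,6,5) vs β=2 → FL=W FR=W RL=W RR=W

t=0: FL=W FR=W RL=W RR=S
t=6: FL=S FR=S RL=S RR=W
t=9: FL=W FR=W RL=W RR=W
t=11: FL=W FR=W RL=W RR=W
t=12: FL=W FR=W RL=W RR=W


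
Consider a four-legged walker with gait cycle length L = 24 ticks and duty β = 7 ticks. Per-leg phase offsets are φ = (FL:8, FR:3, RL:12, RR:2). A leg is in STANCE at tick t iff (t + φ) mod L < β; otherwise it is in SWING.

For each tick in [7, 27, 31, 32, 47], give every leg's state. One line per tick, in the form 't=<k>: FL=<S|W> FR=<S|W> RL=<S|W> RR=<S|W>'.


t=7: FL=W FR=W RL=W RR=W
t=27: FL=W FR=S RL=W RR=S
t=31: FL=W FR=W RL=W RR=W
t=32: FL=W FR=W RL=W RR=W
t=47: FL=W FR=S RL=W RR=S

t=7: phase=(15,10,19,9) vs β=7 → FL=W FR=W RL=W RR=W
t=27: phase=(11,6,15,5) vs β=7 → FL=W FR=S RL=W RR=S
t=31: phase=(15,10,19,9) vs β=7 → FL=W FR=W RL=W RR=W
t=32: phase=(16,11,20,10) vs β=7 → FL=W FR=W RL=W RR=W
t=47: phase=(7,2,11,1) vs β=7 → FL=W FR=S RL=W RR=S


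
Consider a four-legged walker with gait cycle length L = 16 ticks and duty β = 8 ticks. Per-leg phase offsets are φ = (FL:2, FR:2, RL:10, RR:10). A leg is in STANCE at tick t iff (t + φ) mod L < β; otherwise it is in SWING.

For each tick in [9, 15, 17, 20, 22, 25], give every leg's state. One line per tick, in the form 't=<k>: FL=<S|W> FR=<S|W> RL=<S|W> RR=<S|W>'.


t=9: phase=(11,11,3,3) vs β=8 → FL=W FR=W RL=S RR=S
t=15: phase=(1,1,9,9) vs β=8 → FL=S FR=S RL=W RR=W
t=17: phase=(3,3,11,11) vs β=8 → FL=S FR=S RL=W RR=W
t=20: phase=(6,6,14,14) vs β=8 → FL=S FR=S RL=W RR=W
t=22: phase=(8,8,0,0) vs β=8 → FL=W FR=W RL=S RR=S
t=25: phase=(11,11,3,3) vs β=8 → FL=W FR=W RL=S RR=S

t=9: FL=W FR=W RL=S RR=S
t=15: FL=S FR=S RL=W RR=W
t=17: FL=S FR=S RL=W RR=W
t=20: FL=S FR=S RL=W RR=W
t=22: FL=W FR=W RL=S RR=S
t=25: FL=W FR=W RL=S RR=S


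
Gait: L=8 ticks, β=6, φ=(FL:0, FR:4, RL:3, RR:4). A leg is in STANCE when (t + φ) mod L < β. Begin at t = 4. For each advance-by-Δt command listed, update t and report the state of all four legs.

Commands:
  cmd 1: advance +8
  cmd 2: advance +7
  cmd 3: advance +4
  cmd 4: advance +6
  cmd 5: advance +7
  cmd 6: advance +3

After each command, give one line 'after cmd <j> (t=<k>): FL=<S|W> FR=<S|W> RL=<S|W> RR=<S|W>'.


start t=4: FL=S FR=S RL=W RR=S
cmd 1: advance +8 → t=12, phase=(4,0,7,0) → FL=S FR=S RL=W RR=S
cmd 2: advance +7 → t=19, phase=(3,7,6,7) → FL=S FR=W RL=W RR=W
cmd 3: advance +4 → t=23, phase=(7,3,2,3) → FL=W FR=S RL=S RR=S
cmd 4: advance +6 → t=29, phase=(5,1,0,1) → FL=S FR=S RL=S RR=S
cmd 5: advance +7 → t=36, phase=(4,0,7,0) → FL=S FR=S RL=W RR=S
cmd 6: advance +3 → t=39, phase=(7,3,2,3) → FL=W FR=S RL=S RR=S

after cmd 1 (t=12): FL=S FR=S RL=W RR=S
after cmd 2 (t=19): FL=S FR=W RL=W RR=W
after cmd 3 (t=23): FL=W FR=S RL=S RR=S
after cmd 4 (t=29): FL=S FR=S RL=S RR=S
after cmd 5 (t=36): FL=S FR=S RL=W RR=S
after cmd 6 (t=39): FL=W FR=S RL=S RR=S


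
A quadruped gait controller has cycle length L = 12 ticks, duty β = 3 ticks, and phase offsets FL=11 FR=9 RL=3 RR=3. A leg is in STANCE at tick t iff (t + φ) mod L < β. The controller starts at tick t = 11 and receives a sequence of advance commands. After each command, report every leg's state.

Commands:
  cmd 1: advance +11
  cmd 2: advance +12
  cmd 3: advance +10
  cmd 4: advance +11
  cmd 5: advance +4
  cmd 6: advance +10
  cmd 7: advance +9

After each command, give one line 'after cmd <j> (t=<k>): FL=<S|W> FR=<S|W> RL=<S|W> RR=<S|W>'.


after cmd 1 (t=22): FL=W FR=W RL=S RR=S
after cmd 2 (t=34): FL=W FR=W RL=S RR=S
after cmd 3 (t=44): FL=W FR=W RL=W RR=W
after cmd 4 (t=55): FL=W FR=W RL=W RR=W
after cmd 5 (t=59): FL=W FR=W RL=S RR=S
after cmd 6 (t=69): FL=W FR=W RL=S RR=S
after cmd 7 (t=78): FL=W FR=W RL=W RR=W

start t=11: FL=W FR=W RL=S RR=S
cmd 1: advance +11 → t=22, phase=(9,7,1,1) → FL=W FR=W RL=S RR=S
cmd 2: advance +12 → t=34, phase=(9,7,1,1) → FL=W FR=W RL=S RR=S
cmd 3: advance +10 → t=44, phase=(7,5,11,11) → FL=W FR=W RL=W RR=W
cmd 4: advance +11 → t=55, phase=(6,4,10,10) → FL=W FR=W RL=W RR=W
cmd 5: advance +4 → t=59, phase=(10,8,2,2) → FL=W FR=W RL=S RR=S
cmd 6: advance +10 → t=69, phase=(8,6,0,0) → FL=W FR=W RL=S RR=S
cmd 7: advance +9 → t=78, phase=(5,3,9,9) → FL=W FR=W RL=W RR=W


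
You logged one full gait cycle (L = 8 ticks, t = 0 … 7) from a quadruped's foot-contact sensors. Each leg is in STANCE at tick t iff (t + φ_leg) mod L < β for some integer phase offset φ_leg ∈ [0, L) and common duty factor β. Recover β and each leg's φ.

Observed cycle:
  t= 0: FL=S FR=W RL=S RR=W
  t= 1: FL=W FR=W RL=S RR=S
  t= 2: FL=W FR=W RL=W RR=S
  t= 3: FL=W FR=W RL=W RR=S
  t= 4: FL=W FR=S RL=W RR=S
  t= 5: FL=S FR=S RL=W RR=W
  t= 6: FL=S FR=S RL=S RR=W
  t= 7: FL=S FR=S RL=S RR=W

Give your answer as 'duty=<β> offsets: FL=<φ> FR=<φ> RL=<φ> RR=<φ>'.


duty=4 offsets: FL=3 FR=4 RL=2 RR=7

duty β = stance ticks per leg = 4
FL: stance ticks = 4; W→S at t=5 → φ=3
FR: stance ticks = 4; W→S at t=4 → φ=4
RL: stance ticks = 4; W→S at t=6 → φ=2
RR: stance ticks = 4; W→S at t=1 → φ=7


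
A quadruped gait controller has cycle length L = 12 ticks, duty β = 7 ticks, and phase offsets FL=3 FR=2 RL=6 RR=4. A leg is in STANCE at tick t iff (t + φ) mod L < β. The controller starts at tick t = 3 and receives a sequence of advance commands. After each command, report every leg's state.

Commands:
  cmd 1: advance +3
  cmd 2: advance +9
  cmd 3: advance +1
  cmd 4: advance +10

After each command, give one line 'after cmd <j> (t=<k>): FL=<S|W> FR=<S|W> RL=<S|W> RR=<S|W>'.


after cmd 1 (t=6): FL=W FR=W RL=S RR=W
after cmd 2 (t=15): FL=S FR=S RL=W RR=W
after cmd 3 (t=16): FL=W FR=S RL=W RR=W
after cmd 4 (t=26): FL=S FR=S RL=W RR=S

start t=3: FL=S FR=S RL=W RR=W
cmd 1: advance +3 → t=6, phase=(9,8,0,10) → FL=W FR=W RL=S RR=W
cmd 2: advance +9 → t=15, phase=(6,5,9,7) → FL=S FR=S RL=W RR=W
cmd 3: advance +1 → t=16, phase=(7,6,10,8) → FL=W FR=S RL=W RR=W
cmd 4: advance +10 → t=26, phase=(5,4,8,6) → FL=S FR=S RL=W RR=S


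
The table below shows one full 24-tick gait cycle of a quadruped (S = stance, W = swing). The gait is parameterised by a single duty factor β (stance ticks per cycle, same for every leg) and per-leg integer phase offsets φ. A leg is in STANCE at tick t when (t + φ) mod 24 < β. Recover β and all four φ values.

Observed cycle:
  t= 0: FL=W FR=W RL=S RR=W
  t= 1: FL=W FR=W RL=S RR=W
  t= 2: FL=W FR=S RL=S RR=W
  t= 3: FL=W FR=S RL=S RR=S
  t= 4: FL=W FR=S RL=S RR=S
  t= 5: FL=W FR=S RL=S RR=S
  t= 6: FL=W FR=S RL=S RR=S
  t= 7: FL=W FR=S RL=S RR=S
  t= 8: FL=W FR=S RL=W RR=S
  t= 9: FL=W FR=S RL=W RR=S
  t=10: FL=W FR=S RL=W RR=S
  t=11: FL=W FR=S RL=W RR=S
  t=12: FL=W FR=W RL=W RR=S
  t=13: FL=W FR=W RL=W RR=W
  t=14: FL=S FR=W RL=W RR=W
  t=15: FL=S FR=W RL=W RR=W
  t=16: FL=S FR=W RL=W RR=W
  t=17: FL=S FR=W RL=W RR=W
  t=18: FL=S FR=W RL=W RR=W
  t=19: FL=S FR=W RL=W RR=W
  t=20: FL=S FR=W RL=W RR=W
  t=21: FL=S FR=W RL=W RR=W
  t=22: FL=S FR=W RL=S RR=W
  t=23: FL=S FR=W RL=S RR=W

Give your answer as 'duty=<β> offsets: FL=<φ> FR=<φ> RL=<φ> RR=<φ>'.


duty β = stance ticks per leg = 10
FL: stance ticks = 10; W→S at t=14 → φ=10
FR: stance ticks = 10; W→S at t=2 → φ=22
RL: stance ticks = 10; W→S at t=22 → φ=2
RR: stance ticks = 10; W→S at t=3 → φ=21

duty=10 offsets: FL=10 FR=22 RL=2 RR=21


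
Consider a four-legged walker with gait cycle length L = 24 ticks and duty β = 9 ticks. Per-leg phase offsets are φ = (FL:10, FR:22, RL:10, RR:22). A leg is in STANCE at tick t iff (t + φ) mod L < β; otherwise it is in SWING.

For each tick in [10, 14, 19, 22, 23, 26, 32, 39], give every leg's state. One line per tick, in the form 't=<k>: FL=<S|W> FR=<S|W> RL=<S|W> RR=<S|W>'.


t=10: phase=(20,8,20,8) vs β=9 → FL=W FR=S RL=W RR=S
t=14: phase=(0,12,0,12) vs β=9 → FL=S FR=W RL=S RR=W
t=19: phase=(5,17,5,17) vs β=9 → FL=S FR=W RL=S RR=W
t=22: phase=(8,20,8,20) vs β=9 → FL=S FR=W RL=S RR=W
t=23: phase=(9,21,9,21) vs β=9 → FL=W FR=W RL=W RR=W
t=26: phase=(12,0,12,0) vs β=9 → FL=W FR=S RL=W RR=S
t=32: phase=(18,6,18,6) vs β=9 → FL=W FR=S RL=W RR=S
t=39: phase=(1,13,1,13) vs β=9 → FL=S FR=W RL=S RR=W

t=10: FL=W FR=S RL=W RR=S
t=14: FL=S FR=W RL=S RR=W
t=19: FL=S FR=W RL=S RR=W
t=22: FL=S FR=W RL=S RR=W
t=23: FL=W FR=W RL=W RR=W
t=26: FL=W FR=S RL=W RR=S
t=32: FL=W FR=S RL=W RR=S
t=39: FL=S FR=W RL=S RR=W


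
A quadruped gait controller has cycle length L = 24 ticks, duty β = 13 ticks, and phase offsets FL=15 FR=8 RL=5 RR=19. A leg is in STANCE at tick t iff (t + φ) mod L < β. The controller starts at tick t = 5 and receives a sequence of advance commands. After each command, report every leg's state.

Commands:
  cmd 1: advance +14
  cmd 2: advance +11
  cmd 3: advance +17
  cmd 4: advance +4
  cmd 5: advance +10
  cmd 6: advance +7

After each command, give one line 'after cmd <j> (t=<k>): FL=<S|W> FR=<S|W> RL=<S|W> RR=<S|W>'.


start t=5: FL=W FR=W RL=S RR=S
cmd 1: advance +14 → t=19, phase=(10,3,0,14) → FL=S FR=S RL=S RR=W
cmd 2: advance +11 → t=30, phase=(21,14,11,1) → FL=W FR=W RL=S RR=S
cmd 3: advance +17 → t=47, phase=(14,7,4,18) → FL=W FR=S RL=S RR=W
cmd 4: advance +4 → t=51, phase=(18,11,8,22) → FL=W FR=S RL=S RR=W
cmd 5: advance +10 → t=61, phase=(4,21,18,8) → FL=S FR=W RL=W RR=S
cmd 6: advance +7 → t=68, phase=(11,4,1,15) → FL=S FR=S RL=S RR=W

after cmd 1 (t=19): FL=S FR=S RL=S RR=W
after cmd 2 (t=30): FL=W FR=W RL=S RR=S
after cmd 3 (t=47): FL=W FR=S RL=S RR=W
after cmd 4 (t=51): FL=W FR=S RL=S RR=W
after cmd 5 (t=61): FL=S FR=W RL=W RR=S
after cmd 6 (t=68): FL=S FR=S RL=S RR=W


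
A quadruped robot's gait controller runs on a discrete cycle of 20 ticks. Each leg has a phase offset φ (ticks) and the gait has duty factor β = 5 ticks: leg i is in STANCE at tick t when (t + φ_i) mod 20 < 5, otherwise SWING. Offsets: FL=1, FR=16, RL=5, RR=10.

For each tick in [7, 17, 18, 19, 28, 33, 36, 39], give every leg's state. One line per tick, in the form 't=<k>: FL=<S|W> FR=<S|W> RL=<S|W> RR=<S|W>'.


t=7: FL=W FR=S RL=W RR=W
t=17: FL=W FR=W RL=S RR=W
t=18: FL=W FR=W RL=S RR=W
t=19: FL=S FR=W RL=S RR=W
t=28: FL=W FR=S RL=W RR=W
t=33: FL=W FR=W RL=W RR=S
t=36: FL=W FR=W RL=S RR=W
t=39: FL=S FR=W RL=S RR=W

t=7: phase=(8,3,12,17) vs β=5 → FL=W FR=S RL=W RR=W
t=17: phase=(18,13,2,7) vs β=5 → FL=W FR=W RL=S RR=W
t=18: phase=(19,14,3,8) vs β=5 → FL=W FR=W RL=S RR=W
t=19: phase=(0,15,4,9) vs β=5 → FL=S FR=W RL=S RR=W
t=28: phase=(9,4,13,18) vs β=5 → FL=W FR=S RL=W RR=W
t=33: phase=(14,9,18,3) vs β=5 → FL=W FR=W RL=W RR=S
t=36: phase=(17,12,1,6) vs β=5 → FL=W FR=W RL=S RR=W
t=39: phase=(0,15,4,9) vs β=5 → FL=S FR=W RL=S RR=W


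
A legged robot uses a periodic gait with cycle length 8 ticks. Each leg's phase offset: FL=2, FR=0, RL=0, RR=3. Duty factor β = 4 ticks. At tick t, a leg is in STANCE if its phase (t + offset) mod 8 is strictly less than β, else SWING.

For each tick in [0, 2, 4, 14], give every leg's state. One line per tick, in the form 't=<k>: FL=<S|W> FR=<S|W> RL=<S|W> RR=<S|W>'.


t=0: FL=S FR=S RL=S RR=S
t=2: FL=W FR=S RL=S RR=W
t=4: FL=W FR=W RL=W RR=W
t=14: FL=S FR=W RL=W RR=S

t=0: phase=(2,0,0,3) vs β=4 → FL=S FR=S RL=S RR=S
t=2: phase=(4,2,2,5) vs β=4 → FL=W FR=S RL=S RR=W
t=4: phase=(6,4,4,7) vs β=4 → FL=W FR=W RL=W RR=W
t=14: phase=(0,6,6,1) vs β=4 → FL=S FR=W RL=W RR=S


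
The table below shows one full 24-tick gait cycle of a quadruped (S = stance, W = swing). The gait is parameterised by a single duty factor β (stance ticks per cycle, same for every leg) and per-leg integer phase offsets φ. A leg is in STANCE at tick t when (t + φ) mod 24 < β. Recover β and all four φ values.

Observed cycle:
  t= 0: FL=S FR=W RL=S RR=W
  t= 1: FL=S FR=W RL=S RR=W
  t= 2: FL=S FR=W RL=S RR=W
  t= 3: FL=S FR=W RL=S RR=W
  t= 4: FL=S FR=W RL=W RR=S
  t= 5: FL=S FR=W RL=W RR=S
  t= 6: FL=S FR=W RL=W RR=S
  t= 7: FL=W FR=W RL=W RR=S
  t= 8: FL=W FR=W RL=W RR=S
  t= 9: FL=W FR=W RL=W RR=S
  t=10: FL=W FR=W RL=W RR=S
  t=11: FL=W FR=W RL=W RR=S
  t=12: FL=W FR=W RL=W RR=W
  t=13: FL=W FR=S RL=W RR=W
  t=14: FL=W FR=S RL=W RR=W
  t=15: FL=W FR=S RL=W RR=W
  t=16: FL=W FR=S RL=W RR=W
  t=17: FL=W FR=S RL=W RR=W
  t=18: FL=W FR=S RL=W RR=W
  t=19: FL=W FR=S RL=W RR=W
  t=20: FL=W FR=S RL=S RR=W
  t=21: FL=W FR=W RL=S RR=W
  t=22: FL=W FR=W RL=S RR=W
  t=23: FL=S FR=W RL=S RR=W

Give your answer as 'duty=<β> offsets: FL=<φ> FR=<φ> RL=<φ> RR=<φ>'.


duty β = stance ticks per leg = 8
FL: stance ticks = 8; W→S at t=23 → φ=1
FR: stance ticks = 8; W→S at t=13 → φ=11
RL: stance ticks = 8; W→S at t=20 → φ=4
RR: stance ticks = 8; W→S at t=4 → φ=20

duty=8 offsets: FL=1 FR=11 RL=4 RR=20


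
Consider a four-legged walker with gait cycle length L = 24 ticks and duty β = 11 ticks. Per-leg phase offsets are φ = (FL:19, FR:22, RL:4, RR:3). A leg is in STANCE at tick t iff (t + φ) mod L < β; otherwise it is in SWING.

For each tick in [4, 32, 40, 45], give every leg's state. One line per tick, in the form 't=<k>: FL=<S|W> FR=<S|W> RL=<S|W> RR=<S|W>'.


t=4: FL=W FR=S RL=S RR=S
t=32: FL=S FR=S RL=W RR=W
t=40: FL=W FR=W RL=W RR=W
t=45: FL=W FR=W RL=S RR=S

t=4: phase=(23,2,8,7) vs β=11 → FL=W FR=S RL=S RR=S
t=32: phase=(3,6,12,11) vs β=11 → FL=S FR=S RL=W RR=W
t=40: phase=(11,14,20,19) vs β=11 → FL=W FR=W RL=W RR=W
t=45: phase=(16,19,1,0) vs β=11 → FL=W FR=W RL=S RR=S


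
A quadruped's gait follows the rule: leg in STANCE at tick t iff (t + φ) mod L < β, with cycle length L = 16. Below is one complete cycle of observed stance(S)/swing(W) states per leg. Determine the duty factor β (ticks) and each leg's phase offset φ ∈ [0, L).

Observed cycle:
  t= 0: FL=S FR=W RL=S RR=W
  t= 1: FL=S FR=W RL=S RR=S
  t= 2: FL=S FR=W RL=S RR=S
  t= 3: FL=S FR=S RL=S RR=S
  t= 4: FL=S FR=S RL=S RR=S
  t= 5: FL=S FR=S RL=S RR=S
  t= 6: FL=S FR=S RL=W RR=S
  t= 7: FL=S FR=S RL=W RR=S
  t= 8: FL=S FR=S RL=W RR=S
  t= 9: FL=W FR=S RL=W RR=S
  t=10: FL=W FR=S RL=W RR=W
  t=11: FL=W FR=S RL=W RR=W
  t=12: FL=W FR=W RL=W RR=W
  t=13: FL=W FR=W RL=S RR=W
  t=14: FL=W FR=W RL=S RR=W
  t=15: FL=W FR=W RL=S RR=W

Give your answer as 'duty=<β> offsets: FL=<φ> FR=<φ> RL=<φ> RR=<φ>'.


duty β = stance ticks per leg = 9
FL: stance ticks = 9; W→S at t=0 → φ=0
FR: stance ticks = 9; W→S at t=3 → φ=13
RL: stance ticks = 9; W→S at t=13 → φ=3
RR: stance ticks = 9; W→S at t=1 → φ=15

duty=9 offsets: FL=0 FR=13 RL=3 RR=15


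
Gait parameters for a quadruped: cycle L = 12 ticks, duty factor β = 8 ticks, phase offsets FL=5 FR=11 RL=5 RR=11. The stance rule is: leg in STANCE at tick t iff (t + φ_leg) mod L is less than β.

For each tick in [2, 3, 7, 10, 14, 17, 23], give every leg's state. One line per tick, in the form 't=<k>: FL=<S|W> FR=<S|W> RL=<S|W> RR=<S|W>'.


t=2: FL=S FR=S RL=S RR=S
t=3: FL=W FR=S RL=W RR=S
t=7: FL=S FR=S RL=S RR=S
t=10: FL=S FR=W RL=S RR=W
t=14: FL=S FR=S RL=S RR=S
t=17: FL=W FR=S RL=W RR=S
t=23: FL=S FR=W RL=S RR=W

t=2: phase=(7,1,7,1) vs β=8 → FL=S FR=S RL=S RR=S
t=3: phase=(8,2,8,2) vs β=8 → FL=W FR=S RL=W RR=S
t=7: phase=(0,6,0,6) vs β=8 → FL=S FR=S RL=S RR=S
t=10: phase=(3,9,3,9) vs β=8 → FL=S FR=W RL=S RR=W
t=14: phase=(7,1,7,1) vs β=8 → FL=S FR=S RL=S RR=S
t=17: phase=(10,4,10,4) vs β=8 → FL=W FR=S RL=W RR=S
t=23: phase=(4,10,4,10) vs β=8 → FL=S FR=W RL=S RR=W


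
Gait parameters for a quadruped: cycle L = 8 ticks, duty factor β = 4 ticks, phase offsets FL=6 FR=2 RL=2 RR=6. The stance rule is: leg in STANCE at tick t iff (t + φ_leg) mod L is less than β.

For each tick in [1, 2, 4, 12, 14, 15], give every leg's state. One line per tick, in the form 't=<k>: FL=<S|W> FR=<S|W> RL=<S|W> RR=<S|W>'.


t=1: FL=W FR=S RL=S RR=W
t=2: FL=S FR=W RL=W RR=S
t=4: FL=S FR=W RL=W RR=S
t=12: FL=S FR=W RL=W RR=S
t=14: FL=W FR=S RL=S RR=W
t=15: FL=W FR=S RL=S RR=W

t=1: phase=(7,3,3,7) vs β=4 → FL=W FR=S RL=S RR=W
t=2: phase=(0,4,4,0) vs β=4 → FL=S FR=W RL=W RR=S
t=4: phase=(2,6,6,2) vs β=4 → FL=S FR=W RL=W RR=S
t=12: phase=(2,6,6,2) vs β=4 → FL=S FR=W RL=W RR=S
t=14: phase=(4,0,0,4) vs β=4 → FL=W FR=S RL=S RR=W
t=15: phase=(5,1,1,5) vs β=4 → FL=W FR=S RL=S RR=W


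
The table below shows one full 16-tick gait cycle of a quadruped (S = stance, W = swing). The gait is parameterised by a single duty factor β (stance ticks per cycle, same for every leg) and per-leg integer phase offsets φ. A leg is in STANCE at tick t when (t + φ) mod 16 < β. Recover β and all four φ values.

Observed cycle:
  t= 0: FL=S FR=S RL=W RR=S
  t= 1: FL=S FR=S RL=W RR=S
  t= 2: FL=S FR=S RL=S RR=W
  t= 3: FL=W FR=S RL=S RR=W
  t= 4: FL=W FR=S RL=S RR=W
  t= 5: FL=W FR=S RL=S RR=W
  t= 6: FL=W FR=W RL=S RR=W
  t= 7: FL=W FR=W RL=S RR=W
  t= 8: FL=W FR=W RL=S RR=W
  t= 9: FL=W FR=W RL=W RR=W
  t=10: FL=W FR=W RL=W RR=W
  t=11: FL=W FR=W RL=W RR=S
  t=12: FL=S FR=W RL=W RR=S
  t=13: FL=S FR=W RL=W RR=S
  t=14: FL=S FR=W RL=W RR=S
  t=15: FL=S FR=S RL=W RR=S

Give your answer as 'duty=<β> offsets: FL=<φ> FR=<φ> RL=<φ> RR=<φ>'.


duty β = stance ticks per leg = 7
FL: stance ticks = 7; W→S at t=12 → φ=4
FR: stance ticks = 7; W→S at t=15 → φ=1
RL: stance ticks = 7; W→S at t=2 → φ=14
RR: stance ticks = 7; W→S at t=11 → φ=5

duty=7 offsets: FL=4 FR=1 RL=14 RR=5


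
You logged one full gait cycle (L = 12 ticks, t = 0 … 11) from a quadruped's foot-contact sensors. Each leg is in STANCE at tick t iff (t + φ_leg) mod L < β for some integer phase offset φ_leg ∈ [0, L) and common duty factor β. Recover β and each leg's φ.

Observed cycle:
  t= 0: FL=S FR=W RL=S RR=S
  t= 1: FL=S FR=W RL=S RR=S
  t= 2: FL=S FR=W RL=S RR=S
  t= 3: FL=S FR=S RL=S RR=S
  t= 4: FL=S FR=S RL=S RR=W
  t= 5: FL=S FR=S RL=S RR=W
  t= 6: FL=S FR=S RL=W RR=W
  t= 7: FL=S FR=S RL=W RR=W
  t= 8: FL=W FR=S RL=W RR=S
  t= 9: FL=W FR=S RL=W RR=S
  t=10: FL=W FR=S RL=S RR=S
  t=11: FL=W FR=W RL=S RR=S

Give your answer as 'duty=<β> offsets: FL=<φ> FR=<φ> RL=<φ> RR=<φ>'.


duty β = stance ticks per leg = 8
FL: stance ticks = 8; W→S at t=0 → φ=0
FR: stance ticks = 8; W→S at t=3 → φ=9
RL: stance ticks = 8; W→S at t=10 → φ=2
RR: stance ticks = 8; W→S at t=8 → φ=4

duty=8 offsets: FL=0 FR=9 RL=2 RR=4


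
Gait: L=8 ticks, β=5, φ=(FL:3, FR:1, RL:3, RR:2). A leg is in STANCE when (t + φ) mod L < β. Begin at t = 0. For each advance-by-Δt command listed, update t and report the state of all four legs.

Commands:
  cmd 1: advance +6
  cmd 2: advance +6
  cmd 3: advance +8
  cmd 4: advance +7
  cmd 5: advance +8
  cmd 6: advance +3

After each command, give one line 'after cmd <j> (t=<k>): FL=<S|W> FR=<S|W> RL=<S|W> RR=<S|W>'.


start t=0: FL=S FR=S RL=S RR=S
cmd 1: advance +6 → t=6, phase=(1,7,1,0) → FL=S FR=W RL=S RR=S
cmd 2: advance +6 → t=12, phase=(7,5,7,6) → FL=W FR=W RL=W RR=W
cmd 3: advance +8 → t=20, phase=(7,5,7,6) → FL=W FR=W RL=W RR=W
cmd 4: advance +7 → t=27, phase=(6,4,6,5) → FL=W FR=S RL=W RR=W
cmd 5: advance +8 → t=35, phase=(6,4,6,5) → FL=W FR=S RL=W RR=W
cmd 6: advance +3 → t=38, phase=(1,7,1,0) → FL=S FR=W RL=S RR=S

after cmd 1 (t=6): FL=S FR=W RL=S RR=S
after cmd 2 (t=12): FL=W FR=W RL=W RR=W
after cmd 3 (t=20): FL=W FR=W RL=W RR=W
after cmd 4 (t=27): FL=W FR=S RL=W RR=W
after cmd 5 (t=35): FL=W FR=S RL=W RR=W
after cmd 6 (t=38): FL=S FR=W RL=S RR=S


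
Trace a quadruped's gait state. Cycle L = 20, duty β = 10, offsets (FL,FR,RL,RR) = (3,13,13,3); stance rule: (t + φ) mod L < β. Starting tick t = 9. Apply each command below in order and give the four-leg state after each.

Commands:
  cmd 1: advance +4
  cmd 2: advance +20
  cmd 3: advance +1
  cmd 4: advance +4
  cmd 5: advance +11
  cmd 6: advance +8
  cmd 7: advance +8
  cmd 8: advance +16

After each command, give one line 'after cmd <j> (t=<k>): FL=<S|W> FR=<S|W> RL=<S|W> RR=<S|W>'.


after cmd 1 (t=13): FL=W FR=S RL=S RR=W
after cmd 2 (t=33): FL=W FR=S RL=S RR=W
after cmd 3 (t=34): FL=W FR=S RL=S RR=W
after cmd 4 (t=38): FL=S FR=W RL=W RR=S
after cmd 5 (t=49): FL=W FR=S RL=S RR=W
after cmd 6 (t=57): FL=S FR=W RL=W RR=S
after cmd 7 (t=65): FL=S FR=W RL=W RR=S
after cmd 8 (t=81): FL=S FR=W RL=W RR=S

start t=9: FL=W FR=S RL=S RR=W
cmd 1: advance +4 → t=13, phase=(16,6,6,16) → FL=W FR=S RL=S RR=W
cmd 2: advance +20 → t=33, phase=(16,6,6,16) → FL=W FR=S RL=S RR=W
cmd 3: advance +1 → t=34, phase=(17,7,7,17) → FL=W FR=S RL=S RR=W
cmd 4: advance +4 → t=38, phase=(1,11,11,1) → FL=S FR=W RL=W RR=S
cmd 5: advance +11 → t=49, phase=(12,2,2,12) → FL=W FR=S RL=S RR=W
cmd 6: advance +8 → t=57, phase=(0,10,10,0) → FL=S FR=W RL=W RR=S
cmd 7: advance +8 → t=65, phase=(8,18,18,8) → FL=S FR=W RL=W RR=S
cmd 8: advance +16 → t=81, phase=(4,14,14,4) → FL=S FR=W RL=W RR=S


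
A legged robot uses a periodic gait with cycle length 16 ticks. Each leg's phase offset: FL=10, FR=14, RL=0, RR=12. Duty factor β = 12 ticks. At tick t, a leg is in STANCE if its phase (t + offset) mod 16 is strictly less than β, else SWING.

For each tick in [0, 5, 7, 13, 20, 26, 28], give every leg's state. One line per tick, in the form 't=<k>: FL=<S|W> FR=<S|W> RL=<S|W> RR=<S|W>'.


t=0: FL=S FR=W RL=S RR=W
t=5: FL=W FR=S RL=S RR=S
t=7: FL=S FR=S RL=S RR=S
t=13: FL=S FR=S RL=W RR=S
t=20: FL=W FR=S RL=S RR=S
t=26: FL=S FR=S RL=S RR=S
t=28: FL=S FR=S RL=W RR=S

t=0: phase=(10,14,0,12) vs β=12 → FL=S FR=W RL=S RR=W
t=5: phase=(15,3,5,1) vs β=12 → FL=W FR=S RL=S RR=S
t=7: phase=(1,5,7,3) vs β=12 → FL=S FR=S RL=S RR=S
t=13: phase=(7,11,13,9) vs β=12 → FL=S FR=S RL=W RR=S
t=20: phase=(14,2,4,0) vs β=12 → FL=W FR=S RL=S RR=S
t=26: phase=(4,8,10,6) vs β=12 → FL=S FR=S RL=S RR=S
t=28: phase=(6,10,12,8) vs β=12 → FL=S FR=S RL=W RR=S


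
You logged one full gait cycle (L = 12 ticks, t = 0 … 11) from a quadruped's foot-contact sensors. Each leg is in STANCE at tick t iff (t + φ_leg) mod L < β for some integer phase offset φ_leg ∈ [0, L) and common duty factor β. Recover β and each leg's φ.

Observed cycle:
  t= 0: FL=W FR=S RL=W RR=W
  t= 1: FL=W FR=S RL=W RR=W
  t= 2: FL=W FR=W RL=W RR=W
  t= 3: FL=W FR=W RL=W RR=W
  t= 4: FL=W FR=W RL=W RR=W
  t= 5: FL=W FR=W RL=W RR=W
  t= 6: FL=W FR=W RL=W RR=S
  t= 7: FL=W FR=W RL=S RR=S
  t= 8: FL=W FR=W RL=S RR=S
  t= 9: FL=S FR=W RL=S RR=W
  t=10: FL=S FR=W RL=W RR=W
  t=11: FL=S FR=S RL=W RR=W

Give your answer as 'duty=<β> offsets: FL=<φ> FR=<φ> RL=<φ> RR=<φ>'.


duty β = stance ticks per leg = 3
FL: stance ticks = 3; W→S at t=9 → φ=3
FR: stance ticks = 3; W→S at t=11 → φ=1
RL: stance ticks = 3; W→S at t=7 → φ=5
RR: stance ticks = 3; W→S at t=6 → φ=6

duty=3 offsets: FL=3 FR=1 RL=5 RR=6
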